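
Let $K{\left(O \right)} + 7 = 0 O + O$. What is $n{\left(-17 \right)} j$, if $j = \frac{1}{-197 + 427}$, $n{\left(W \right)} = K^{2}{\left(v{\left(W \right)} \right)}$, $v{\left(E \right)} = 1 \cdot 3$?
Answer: $\frac{8}{115} \approx 0.069565$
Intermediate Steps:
$v{\left(E \right)} = 3$
$K{\left(O \right)} = -7 + O$ ($K{\left(O \right)} = -7 + \left(0 O + O\right) = -7 + \left(0 + O\right) = -7 + O$)
$n{\left(W \right)} = 16$ ($n{\left(W \right)} = \left(-7 + 3\right)^{2} = \left(-4\right)^{2} = 16$)
$j = \frac{1}{230} \approx 0.0043478$
$n{\left(-17 \right)} j = 16 \cdot \frac{1}{230} = \frac{8}{115}$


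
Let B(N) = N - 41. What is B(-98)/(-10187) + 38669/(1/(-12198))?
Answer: -4805049614255/10187 ≈ -4.7168e+8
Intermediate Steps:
B(N) = -41 + N
B(-98)/(-10187) + 38669/(1/(-12198)) = (-41 - 98)/(-10187) + 38669/(1/(-12198)) = -139*(-1/10187) + 38669/(-1/12198) = 139/10187 + 38669*(-12198) = 139/10187 - 471684462 = -4805049614255/10187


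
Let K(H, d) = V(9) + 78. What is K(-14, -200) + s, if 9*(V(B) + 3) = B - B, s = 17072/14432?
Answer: 6247/82 ≈ 76.183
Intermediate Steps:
s = 97/82 (s = 17072*(1/14432) = 97/82 ≈ 1.1829)
V(B) = -3 (V(B) = -3 + (B - B)/9 = -3 + (⅑)*0 = -3 + 0 = -3)
K(H, d) = 75 (K(H, d) = -3 + 78 = 75)
K(-14, -200) + s = 75 + 97/82 = 6247/82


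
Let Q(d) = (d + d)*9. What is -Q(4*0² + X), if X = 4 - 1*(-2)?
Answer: -108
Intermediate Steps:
X = 6 (X = 4 + 2 = 6)
Q(d) = 18*d (Q(d) = (2*d)*9 = 18*d)
-Q(4*0² + X) = -18*(4*0² + 6) = -18*(4*0 + 6) = -18*(0 + 6) = -18*6 = -1*108 = -108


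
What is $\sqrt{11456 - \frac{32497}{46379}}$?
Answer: $\frac{3 \sqrt{2737831353437}}{46379} \approx 107.03$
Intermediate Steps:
$\sqrt{11456 - \frac{32497}{46379}} = \sqrt{\frac{531285327}{46379}} = \frac{3 \sqrt{2737831353437}}{46379}$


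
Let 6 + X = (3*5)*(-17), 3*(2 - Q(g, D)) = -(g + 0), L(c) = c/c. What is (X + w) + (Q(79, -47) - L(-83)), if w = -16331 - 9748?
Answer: -78938/3 ≈ -26313.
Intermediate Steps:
w = -26079
L(c) = 1
Q(g, D) = 2 + g/3 (Q(g, D) = 2 - (-1)*(g + 0)/3 = 2 - (-1)*g/3 = 2 + g/3)
X = -261 (X = -6 + (3*5)*(-17) = -6 + 15*(-17) = -6 - 255 = -261)
(X + w) + (Q(79, -47) - L(-83)) = (-261 - 26079) + ((2 + (⅓)*79) - 1*1) = -26340 + ((2 + 79/3) - 1) = -26340 + (85/3 - 1) = -26340 + 82/3 = -78938/3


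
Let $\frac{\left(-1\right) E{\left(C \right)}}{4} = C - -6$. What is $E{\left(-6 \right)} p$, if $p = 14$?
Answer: $0$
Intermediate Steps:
$E{\left(C \right)} = -24 - 4 C$ ($E{\left(C \right)} = - 4 \left(C - -6\right) = - 4 \left(C + 6\right) = - 4 \left(6 + C\right) = -24 - 4 C$)
$E{\left(-6 \right)} p = \left(-24 - -24\right) 14 = \left(-24 + 24\right) 14 = 0 \cdot 14 = 0$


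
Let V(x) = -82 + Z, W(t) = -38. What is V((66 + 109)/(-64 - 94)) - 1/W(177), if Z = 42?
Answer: -1519/38 ≈ -39.974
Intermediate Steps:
V(x) = -40 (V(x) = -82 + 42 = -40)
V((66 + 109)/(-64 - 94)) - 1/W(177) = -40 - 1/(-38) = -40 - 1*(-1/38) = -40 + 1/38 = -1519/38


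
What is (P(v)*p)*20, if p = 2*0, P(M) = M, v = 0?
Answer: 0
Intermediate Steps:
p = 0
(P(v)*p)*20 = (0*0)*20 = 0*20 = 0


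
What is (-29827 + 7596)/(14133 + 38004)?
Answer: -22231/52137 ≈ -0.42640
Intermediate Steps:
(-29827 + 7596)/(14133 + 38004) = -22231/52137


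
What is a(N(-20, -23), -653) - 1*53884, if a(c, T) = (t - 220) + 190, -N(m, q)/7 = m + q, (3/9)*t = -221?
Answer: -54577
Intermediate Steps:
t = -663 (t = 3*(-221) = -663)
N(m, q) = -7*m - 7*q (N(m, q) = -7*(m + q) = -7*m - 7*q)
a(c, T) = -693 (a(c, T) = (-663 - 220) + 190 = -883 + 190 = -693)
a(N(-20, -23), -653) - 1*53884 = -693 - 1*53884 = -693 - 53884 = -54577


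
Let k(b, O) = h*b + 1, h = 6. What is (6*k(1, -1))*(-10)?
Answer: -420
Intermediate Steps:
k(b, O) = 1 + 6*b (k(b, O) = 6*b + 1 = 1 + 6*b)
(6*k(1, -1))*(-10) = (6*(1 + 6*1))*(-10) = (6*(1 + 6))*(-10) = (6*7)*(-10) = 42*(-10) = -420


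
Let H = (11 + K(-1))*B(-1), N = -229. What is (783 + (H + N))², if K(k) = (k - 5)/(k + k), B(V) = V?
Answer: 291600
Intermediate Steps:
K(k) = (-5 + k)/(2*k) (K(k) = (-5 + k)/((2*k)) = (-5 + k)*(1/(2*k)) = (-5 + k)/(2*k))
H = -14 (H = (11 + (½)*(-5 - 1)/(-1))*(-1) = (11 + (½)*(-1)*(-6))*(-1) = (11 + 3)*(-1) = 14*(-1) = -14)
(783 + (H + N))² = (783 + (-14 - 229))² = (783 - 243)² = 540² = 291600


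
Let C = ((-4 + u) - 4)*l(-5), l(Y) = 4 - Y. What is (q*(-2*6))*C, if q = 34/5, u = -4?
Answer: 44064/5 ≈ 8812.8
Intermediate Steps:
q = 34/5 (q = 34*(1/5) = 34/5 ≈ 6.8000)
C = -108 (C = ((-4 - 4) - 4)*(4 - 1*(-5)) = (-8 - 4)*(4 + 5) = -12*9 = -108)
(q*(-2*6))*C = (34*(-2*6)/5)*(-108) = ((34/5)*(-12))*(-108) = -408/5*(-108) = 44064/5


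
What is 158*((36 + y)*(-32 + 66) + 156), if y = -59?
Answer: -98908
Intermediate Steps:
158*((36 + y)*(-32 + 66) + 156) = 158*((36 - 59)*(-32 + 66) + 156) = 158*(-23*34 + 156) = 158*(-782 + 156) = 158*(-626) = -98908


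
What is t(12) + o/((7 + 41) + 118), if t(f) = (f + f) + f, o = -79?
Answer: 5897/166 ≈ 35.524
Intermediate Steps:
t(f) = 3*f (t(f) = 2*f + f = 3*f)
t(12) + o/((7 + 41) + 118) = 3*12 - 79/((7 + 41) + 118) = 36 - 79/(48 + 118) = 36 - 79/166 = 5897/166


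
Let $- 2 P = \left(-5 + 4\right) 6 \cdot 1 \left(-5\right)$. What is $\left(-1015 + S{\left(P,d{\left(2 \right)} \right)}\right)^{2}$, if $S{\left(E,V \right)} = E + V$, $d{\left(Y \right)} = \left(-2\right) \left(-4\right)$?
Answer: $1044484$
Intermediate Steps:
$d{\left(Y \right)} = 8$
$P = -15$ ($P = - \frac{\left(-5 + 4\right) 6 \cdot 1 \left(-5\right)}{2} = - \frac{\left(-1\right) 6 \left(-5\right)}{2} = - \frac{\left(-1\right) \left(-30\right)}{2} = \left(- \frac{1}{2}\right) 30 = -15$)
$\left(-1015 + S{\left(P,d{\left(2 \right)} \right)}\right)^{2} = \left(-1015 + \left(-15 + 8\right)\right)^{2} = \left(-1015 - 7\right)^{2} = \left(-1022\right)^{2} = 1044484$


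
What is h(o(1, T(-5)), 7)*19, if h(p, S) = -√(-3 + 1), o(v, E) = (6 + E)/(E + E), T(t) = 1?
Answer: -19*I*√2 ≈ -26.87*I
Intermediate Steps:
o(v, E) = (6 + E)/(2*E) (o(v, E) = (6 + E)/((2*E)) = (6 + E)*(1/(2*E)) = (6 + E)/(2*E))
h(p, S) = -I*√2 (h(p, S) = -√(-2) = -I*√2)
h(o(1, T(-5)), 7)*19 = -I*√2*19 = -19*I*√2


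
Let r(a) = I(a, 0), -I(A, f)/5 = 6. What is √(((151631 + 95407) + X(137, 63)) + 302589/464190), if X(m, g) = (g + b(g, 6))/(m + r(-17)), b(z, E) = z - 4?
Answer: √67714787439471909910/16556110 ≈ 497.03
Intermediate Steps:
I(A, f) = -30 (I(A, f) = -5*6 = -30)
r(a) = -30
b(z, E) = -4 + z
X(m, g) = (-4 + 2*g)/(-30 + m) (X(m, g) = (g + (-4 + g))/(m - 30) = (-4 + 2*g)/(-30 + m))
√(((151631 + 95407) + X(137, 63)) + 302589/464190) = √(((151631 + 95407) + 2*(-2 + 63)/(-30 + 137)) + 302589/464190) = √((247038 + 2*61/107) + 302589*(1/464190)) = √((247038 + 2*(1/107)*61) + 100863/154730) = √((247038 + 122/107) + 100863/154730) = √(26433188/107 + 100863/154730) = √(4090017971581/16556110) = √67714787439471909910/16556110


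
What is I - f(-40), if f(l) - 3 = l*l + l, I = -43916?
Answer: -45479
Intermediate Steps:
f(l) = 3 + l + l² (f(l) = 3 + (l*l + l) = 3 + (l² + l) = 3 + (l + l²) = 3 + l + l²)
I - f(-40) = -43916 - (3 - 40 + (-40)²) = -43916 - (3 - 40 + 1600) = -43916 - 1*1563 = -43916 - 1563 = -45479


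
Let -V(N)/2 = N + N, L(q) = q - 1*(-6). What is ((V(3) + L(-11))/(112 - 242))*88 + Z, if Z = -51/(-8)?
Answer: 9299/520 ≈ 17.883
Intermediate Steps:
L(q) = 6 + q (L(q) = q + 6 = 6 + q)
V(N) = -4*N (V(N) = -2*(N + N) = -4*N)
Z = 51/8 (Z = -51*(-1)/8 = -17*(-3/8) = 51/8 ≈ 6.3750)
((V(3) + L(-11))/(112 - 242))*88 + Z = ((-4*3 + (6 - 11))/(112 - 242))*88 + 51/8 = ((-12 - 5)/(-130))*88 + 51/8 = -17*(-1/130)*88 + 51/8 = (17/130)*88 + 51/8 = 748/65 + 51/8 = 9299/520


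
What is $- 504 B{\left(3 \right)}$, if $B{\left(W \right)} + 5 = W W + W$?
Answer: $-3528$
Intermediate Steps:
$B{\left(W \right)} = -5 + W + W^{2}$ ($B{\left(W \right)} = -5 + \left(W W + W\right) = -5 + \left(W^{2} + W\right) = -5 + \left(W + W^{2}\right) = -5 + W + W^{2}$)
$- 504 B{\left(3 \right)} = - 504 \left(-5 + 3 + 3^{2}\right) = - 504 \left(-5 + 3 + 9\right) = \left(-504\right) 7 = -3528$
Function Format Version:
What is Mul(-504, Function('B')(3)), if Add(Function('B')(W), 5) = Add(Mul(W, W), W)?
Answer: -3528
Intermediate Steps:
Function('B')(W) = Add(-5, W, Pow(W, 2)) (Function('B')(W) = Add(-5, Add(Mul(W, W), W)) = Add(-5, Add(Pow(W, 2), W)) = Add(-5, Add(W, Pow(W, 2))) = Add(-5, W, Pow(W, 2)))
Mul(-504, Function('B')(3)) = Mul(-504, Add(-5, 3, Pow(3, 2))) = Mul(-504, Add(-5, 3, 9)) = Mul(-504, 7) = -3528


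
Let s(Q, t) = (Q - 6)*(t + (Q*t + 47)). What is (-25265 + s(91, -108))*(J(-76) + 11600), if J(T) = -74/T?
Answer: -10044471045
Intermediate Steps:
s(Q, t) = (-6 + Q)*(47 + t + Q*t) (s(Q, t) = (-6 + Q)*(t + (47 + Q*t)) = (-6 + Q)*(47 + t + Q*t))
(-25265 + s(91, -108))*(J(-76) + 11600) = (-25265 + (-282 - 6*(-108) + 47*91 - 108*91² - 5*91*(-108)))*(-74/(-76) + 11600) = (-25265 + (-282 + 648 + 4277 - 108*8281 + 49140))*(-74*(-1/76) + 11600) = (-25265 + (-282 + 648 + 4277 - 894348 + 49140))*(37/38 + 11600) = (-25265 - 840565)*(440837/38) = -865830*440837/38 = -10044471045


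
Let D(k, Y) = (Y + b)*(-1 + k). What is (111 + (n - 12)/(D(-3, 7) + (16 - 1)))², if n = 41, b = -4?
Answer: 131044/9 ≈ 14560.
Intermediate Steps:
D(k, Y) = (-1 + k)*(-4 + Y) (D(k, Y) = (Y - 4)*(-1 + k) = (-4 + Y)*(-1 + k) = (-1 + k)*(-4 + Y))
(111 + (n - 12)/(D(-3, 7) + (16 - 1)))² = (111 + (41 - 12)/((4 - 1*7 - 4*(-3) + 7*(-3)) + (16 - 1)))² = (111 + 29/((4 - 7 + 12 - 21) + 15))² = (111 + 29/(-12 + 15))² = (111 + 29/3)² = (362/3)² = 131044/9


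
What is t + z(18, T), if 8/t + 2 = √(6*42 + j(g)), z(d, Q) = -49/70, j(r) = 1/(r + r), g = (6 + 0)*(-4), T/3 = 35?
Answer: -75641/119030 + 32*√36285/11903 ≈ -0.12338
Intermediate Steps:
T = 105 (T = 3*35 = 105)
g = -24 (g = 6*(-4) = -24)
j(r) = 1/(2*r)
z(d, Q) = -7/10 (z(d, Q) = -49*1/70 = -7/10)
t = 8/(-2 + √36285/12) (t = 8/(-2 + √(6*42 + (½)/(-24))) = 8/(-2 + √(252 + (½)*(-1/24))) = 8/(-2 + √(252 - 1/48)) = 8/(-2 + √(12095/48)) = 8/(-2 + √36285/12) ≈ 0.57662)
t + z(18, T) = (768/11903 + 32*√36285/11903) - 7/10 = -75641/119030 + 32*√36285/11903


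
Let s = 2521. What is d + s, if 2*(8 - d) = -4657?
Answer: 9715/2 ≈ 4857.5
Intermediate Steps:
d = 4673/2 (d = 8 - 1/2*(-4657) = 8 + 4657/2 = 4673/2 ≈ 2336.5)
d + s = 4673/2 + 2521 = 9715/2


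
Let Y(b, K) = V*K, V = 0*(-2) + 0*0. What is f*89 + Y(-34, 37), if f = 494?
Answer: 43966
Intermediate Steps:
V = 0 (V = 0 + 0 = 0)
Y(b, K) = 0 (Y(b, K) = 0*K = 0)
f*89 + Y(-34, 37) = 494*89 + 0 = 43966 + 0 = 43966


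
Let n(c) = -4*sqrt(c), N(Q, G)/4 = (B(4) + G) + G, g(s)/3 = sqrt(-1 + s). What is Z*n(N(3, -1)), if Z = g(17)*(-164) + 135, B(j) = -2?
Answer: 29328*I ≈ 29328.0*I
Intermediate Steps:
g(s) = 3*sqrt(-1 + s)
N(Q, G) = -8 + 8*G (N(Q, G) = 4*((-2 + G) + G) = 4*(-2 + 2*G) = -8 + 8*G)
Z = -1833 (Z = (3*sqrt(-1 + 17))*(-164) + 135 = (3*sqrt(16))*(-164) + 135 = (3*4)*(-164) + 135 = 12*(-164) + 135 = -1968 + 135 = -1833)
Z*n(N(3, -1)) = -(-7332)*sqrt(-8 + 8*(-1)) = -(-7332)*sqrt(-8 - 8) = -(-7332)*sqrt(-16) = -(-7332)*4*I = -(-29328)*I = 29328*I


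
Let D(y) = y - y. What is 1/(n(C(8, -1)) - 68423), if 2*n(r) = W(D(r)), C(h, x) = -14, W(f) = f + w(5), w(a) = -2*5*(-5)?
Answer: -1/68398 ≈ -1.4620e-5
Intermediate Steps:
D(y) = 0
w(a) = 50 (w(a) = -10*(-5) = 50)
W(f) = 50 + f (W(f) = f + 50 = 50 + f)
n(r) = 25 (n(r) = (50 + 0)/2 = (½)*50 = 25)
1/(n(C(8, -1)) - 68423) = 1/(25 - 68423) = 1/(-68398) = -1/68398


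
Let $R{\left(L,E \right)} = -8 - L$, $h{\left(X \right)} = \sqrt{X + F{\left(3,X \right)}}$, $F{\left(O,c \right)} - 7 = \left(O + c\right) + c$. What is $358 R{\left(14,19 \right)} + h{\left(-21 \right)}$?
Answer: $-7876 + i \sqrt{53} \approx -7876.0 + 7.2801 i$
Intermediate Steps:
$F{\left(O,c \right)} = 7 + O + 2 c$ ($F{\left(O,c \right)} = 7 + \left(\left(O + c\right) + c\right) = 7 + \left(O + 2 c\right) = 7 + O + 2 c$)
$h{\left(X \right)} = \sqrt{10 + 3 X}$ ($h{\left(X \right)} = \sqrt{X + \left(7 + 3 + 2 X\right)} = \sqrt{X + \left(10 + 2 X\right)} = \sqrt{10 + 3 X}$)
$358 R{\left(14,19 \right)} + h{\left(-21 \right)} = 358 \left(-8 - 14\right) + \sqrt{10 + 3 \left(-21\right)} = 358 \left(-8 - 14\right) + \sqrt{10 - 63} = 358 \left(-22\right) + \sqrt{-53} = -7876 + i \sqrt{53}$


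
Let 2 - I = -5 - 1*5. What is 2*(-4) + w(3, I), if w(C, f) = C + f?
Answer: 7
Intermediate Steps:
I = 12 (I = 2 - (-5 - 1*5) = 2 - (-5 - 5) = 2 - 1*(-10) = 2 + 10 = 12)
2*(-4) + w(3, I) = 2*(-4) + (3 + 12) = -8 + 15 = 7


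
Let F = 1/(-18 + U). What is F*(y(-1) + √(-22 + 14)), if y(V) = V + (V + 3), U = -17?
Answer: -1/35 - 2*I*√2/35 ≈ -0.028571 - 0.080812*I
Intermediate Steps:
y(V) = 3 + 2*V (y(V) = V + (3 + V) = 3 + 2*V)
F = -1/35 (F = 1/(-18 - 17) = 1/(-35) = -1/35 ≈ -0.028571)
F*(y(-1) + √(-22 + 14)) = -((3 + 2*(-1)) + √(-22 + 14))/35 = -((3 - 2) + √(-8))/35 = -(1 + 2*I*√2)/35 = -1/35 - 2*I*√2/35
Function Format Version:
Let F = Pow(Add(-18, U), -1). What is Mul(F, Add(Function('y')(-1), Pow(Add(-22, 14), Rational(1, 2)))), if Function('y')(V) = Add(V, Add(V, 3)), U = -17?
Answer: Add(Rational(-1, 35), Mul(Rational(-2, 35), I, Pow(2, Rational(1, 2)))) ≈ Add(-0.028571, Mul(-0.080812, I))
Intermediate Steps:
Function('y')(V) = Add(3, Mul(2, V)) (Function('y')(V) = Add(V, Add(3, V)) = Add(3, Mul(2, V)))
F = Rational(-1, 35) (F = Pow(Add(-18, -17), -1) = Pow(-35, -1) = Rational(-1, 35) ≈ -0.028571)
Mul(F, Add(Function('y')(-1), Pow(Add(-22, 14), Rational(1, 2)))) = Mul(Rational(-1, 35), Add(Add(3, Mul(2, -1)), Pow(Add(-22, 14), Rational(1, 2)))) = Mul(Rational(-1, 35), Add(Add(3, -2), Pow(-8, Rational(1, 2)))) = Mul(Rational(-1, 35), Add(1, Mul(2, I, Pow(2, Rational(1, 2))))) = Add(Rational(-1, 35), Mul(Rational(-2, 35), I, Pow(2, Rational(1, 2))))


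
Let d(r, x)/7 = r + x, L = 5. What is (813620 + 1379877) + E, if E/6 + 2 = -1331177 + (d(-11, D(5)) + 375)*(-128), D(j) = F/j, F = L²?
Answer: -6049321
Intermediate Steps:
F = 25 (F = 5² = 25)
D(j) = 25/j
d(r, x) = 7*r + 7*x (d(r, x) = 7*(r + x) = 7*r + 7*x)
E = -8242818 (E = -12 + 6*(-1331177 + ((7*(-11) + 7*(25/5)) + 375)*(-128)) = -12 + 6*(-1331177 + ((-77 + 7*(25*(⅕))) + 375)*(-128)) = -12 + 6*(-1331177 + ((-77 + 7*5) + 375)*(-128)) = -12 + 6*(-1331177 + ((-77 + 35) + 375)*(-128)) = -12 + 6*(-1331177 + (-42 + 375)*(-128)) = -12 + 6*(-1331177 + 333*(-128)) = -12 + 6*(-1331177 - 42624) = -12 + 6*(-1373801) = -12 - 8242806 = -8242818)
(813620 + 1379877) + E = (813620 + 1379877) - 8242818 = 2193497 - 8242818 = -6049321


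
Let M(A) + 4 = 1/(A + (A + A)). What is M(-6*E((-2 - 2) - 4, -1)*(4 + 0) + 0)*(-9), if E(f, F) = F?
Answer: 287/8 ≈ 35.875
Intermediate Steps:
M(A) = -4 + 1/(3*A) (M(A) = -4 + 1/(A + (A + A)) = -4 + 1/(A + 2*A) = -4 + 1/(3*A))
M(-6*E((-2 - 2) - 4, -1)*(4 + 0) + 0)*(-9) = (-4 + 1/(3*(-(-6)*(4 + 0) + 0)))*(-9) = (-4 + 1/(3*(-(-6)*4 + 0)))*(-9) = (-4 + 1/(3*(-6*(-4) + 0)))*(-9) = (-4 + 1/(3*(24 + 0)))*(-9) = (-4 + (1/3)/24)*(-9) = (-4 + (1/3)*(1/24))*(-9) = (-4 + 1/72)*(-9) = -287/72*(-9) = 287/8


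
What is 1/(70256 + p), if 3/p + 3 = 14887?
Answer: 14884/1045690307 ≈ 1.4234e-5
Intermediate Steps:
p = 3/14884 (p = 3/(-3 + 14887) = 3/14884 ≈ 0.00020156)
1/(70256 + p) = 1/(70256 + 3/14884) = 1/(1045690307/14884) = 14884/1045690307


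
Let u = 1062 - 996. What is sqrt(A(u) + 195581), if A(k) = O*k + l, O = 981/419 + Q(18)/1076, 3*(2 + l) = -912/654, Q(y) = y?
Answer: 5*sqrt(10635422287263610206)/36856497 ≈ 442.42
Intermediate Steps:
l = -806/327 (l = -2 + (-912/654)/3 = -2 + (-912*1/654)/3 = -2 + (1/3)*(-152/109) = -2 - 152/327 = -806/327 ≈ -2.4648)
u = 66
O = 531549/225422 (O = 981/419 + 18/1076 = 981*(1/419) + 18*(1/1076) = 981/419 + 9/538 = 531549/225422 ≈ 2.3580)
A(k) = -806/327 + 531549*k/225422 (A(k) = 531549*k/225422 - 806/327 = -806/327 + 531549*k/225422)
sqrt(A(u) + 195581) = sqrt((-806/327 + (531549/225422)*66) + 195581) = sqrt((-806/327 + 17541117/112711) + 195581) = sqrt(5645100193/36856497 + 195581) = sqrt(7214075639950/36856497) = 5*sqrt(10635422287263610206)/36856497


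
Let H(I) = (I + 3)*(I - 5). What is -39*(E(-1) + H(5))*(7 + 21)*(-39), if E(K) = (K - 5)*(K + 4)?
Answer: -766584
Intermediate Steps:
H(I) = (-5 + I)*(3 + I) (H(I) = (3 + I)*(-5 + I) = (-5 + I)*(3 + I))
E(K) = (-5 + K)*(4 + K)
-39*(E(-1) + H(5))*(7 + 21)*(-39) = -39*((-20 + (-1)² - 1*(-1)) + (-15 + 5² - 2*5))*(7 + 21)*(-39) = -39*((-20 + 1 + 1) + (-15 + 25 - 10))*28*(-39) = -39*(-18 + 0)*28*(-39) = -(-702)*28*(-39) = -39*(-504)*(-39) = 19656*(-39) = -766584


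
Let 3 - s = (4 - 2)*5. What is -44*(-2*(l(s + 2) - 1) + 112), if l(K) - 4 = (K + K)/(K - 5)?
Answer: -4576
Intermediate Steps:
s = -7 (s = 3 - (4 - 2)*5 = 3 - 2*5 = 3 - 1*10 = 3 - 10 = -7)
l(K) = 4 + 2*K/(-5 + K) (l(K) = 4 + (K + K)/(K - 5) = 4 + (2*K)/(-5 + K) = 4 + 2*K/(-5 + K))
-44*(-2*(l(s + 2) - 1) + 112) = -44*(-2*(2*(-10 + 3*(-7 + 2))/(-5 + (-7 + 2)) - 1) + 112) = -44*(-2*(2*(-10 + 3*(-5))/(-5 - 5) - 1) + 112) = -44*(-2*(2*(-10 - 15)/(-10) - 1) + 112) = -44*(-2*(2*(-⅒)*(-25) - 1) + 112) = -44*(-2*(5 - 1) + 112) = -44*(-2*4 + 112) = -44*(-8 + 112) = -44*104 = -4576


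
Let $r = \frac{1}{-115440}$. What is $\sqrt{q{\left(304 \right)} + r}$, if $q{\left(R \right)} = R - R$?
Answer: $\frac{i \sqrt{7215}}{28860} \approx 0.0029432 i$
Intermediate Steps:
$r = - \frac{1}{115440} \approx -8.6625 \cdot 10^{-6}$
$q{\left(R \right)} = 0$
$\sqrt{q{\left(304 \right)} + r} = \sqrt{0 - \frac{1}{115440}} = \sqrt{- \frac{1}{115440}} = \frac{i \sqrt{7215}}{28860}$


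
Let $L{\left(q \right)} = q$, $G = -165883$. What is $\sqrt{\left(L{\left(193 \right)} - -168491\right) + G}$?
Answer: $\sqrt{2801} \approx 52.924$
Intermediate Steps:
$\sqrt{\left(L{\left(193 \right)} - -168491\right) + G} = \sqrt{\left(193 - -168491\right) - 165883} = \sqrt{\left(193 + 168491\right) - 165883} = \sqrt{168684 - 165883} = \sqrt{2801}$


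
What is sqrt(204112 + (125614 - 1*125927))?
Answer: sqrt(203799) ≈ 451.44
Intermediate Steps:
sqrt(204112 + (125614 - 1*125927)) = sqrt(204112 + (125614 - 125927)) = sqrt(204112 - 313) = sqrt(203799)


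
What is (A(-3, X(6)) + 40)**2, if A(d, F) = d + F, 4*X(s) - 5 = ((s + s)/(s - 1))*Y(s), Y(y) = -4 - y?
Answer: 16641/16 ≈ 1040.1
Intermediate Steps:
X(s) = 5/4 + s*(-4 - s)/(2*(-1 + s)) (X(s) = 5/4 + (((s + s)/(s - 1))*(-4 - s))/4 = 5/4 + (((2*s)/(-1 + s))*(-4 - s))/4 = 5/4 + ((2*s/(-1 + s))*(-4 - s))/4 = 5/4 + (2*s*(-4 - s)/(-1 + s))/4 = 5/4 + s*(-4 - s)/(2*(-1 + s)))
A(d, F) = F + d
(A(-3, X(6)) + 40)**2 = (((-5 + 5*6 - 2*6*(4 + 6))/(4*(-1 + 6)) - 3) + 40)**2 = (((1/4)*(-5 + 30 - 2*6*10)/5 - 3) + 40)**2 = (((1/4)*(1/5)*(-5 + 30 - 120) - 3) + 40)**2 = (((1/4)*(1/5)*(-95) - 3) + 40)**2 = ((-19/4 - 3) + 40)**2 = (-31/4 + 40)**2 = (129/4)**2 = 16641/16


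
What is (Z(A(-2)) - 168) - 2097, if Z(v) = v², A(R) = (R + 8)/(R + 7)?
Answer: -56589/25 ≈ -2263.6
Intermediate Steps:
A(R) = (8 + R)/(7 + R)
(Z(A(-2)) - 168) - 2097 = (((8 - 2)/(7 - 2))² - 168) - 2097 = ((6/5)² - 168) - 2097 = (36/25 - 168) - 2097 = -4164/25 - 2097 = -56589/25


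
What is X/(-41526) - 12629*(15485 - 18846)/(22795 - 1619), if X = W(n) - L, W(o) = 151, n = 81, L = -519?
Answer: 881300636687/439677288 ≈ 2004.4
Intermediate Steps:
X = 670 (X = 151 - 1*(-519) = 151 + 519 = 670)
X/(-41526) - 12629*(15485 - 18846)/(22795 - 1619) = 670/(-41526) - 12629*(15485 - 18846)/(22795 - 1619) = 670*(-1/41526) - 12629/(21176/(-3361)) = -335/20763 - 12629/(21176*(-1/3361)) = -335/20763 - 12629/(-21176/3361) = -335/20763 - 12629*(-3361/21176) = -335/20763 + 42446069/21176 = 881300636687/439677288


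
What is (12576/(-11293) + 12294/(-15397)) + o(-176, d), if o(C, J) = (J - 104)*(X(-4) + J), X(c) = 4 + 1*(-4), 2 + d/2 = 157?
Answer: 11103537110246/173878321 ≈ 63858.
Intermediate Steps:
d = 310 (d = -4 + 2*157 = -4 + 314 = 310)
X(c) = 0 (X(c) = 4 - 4 = 0)
o(C, J) = J*(-104 + J) (o(C, J) = (J - 104)*(0 + J) = (-104 + J)*J = J*(-104 + J))
(12576/(-11293) + 12294/(-15397)) + o(-176, d) = (12576/(-11293) + 12294/(-15397)) + 310*(-104 + 310) = (12576*(-1/11293) + 12294*(-1/15397)) + 310*206 = (-12576/11293 - 12294/15397) + 63860 = -332468814/173878321 + 63860 = 11103537110246/173878321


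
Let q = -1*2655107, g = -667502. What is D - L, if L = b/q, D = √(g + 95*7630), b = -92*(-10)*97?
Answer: 89240/2655107 + 18*√177 ≈ 239.51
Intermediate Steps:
q = -2655107
b = 89240 (b = 920*97 = 89240)
D = 18*√177 (D = √(-667502 + 95*7630) = √(-667502 + 724850) = √57348 = 18*√177 ≈ 239.47)
L = -89240/2655107 (L = 89240/(-2655107) = 89240*(-1/2655107) = -89240/2655107 ≈ -0.033611)
D - L = 18*√177 - 1*(-89240/2655107) = 18*√177 + 89240/2655107 = 89240/2655107 + 18*√177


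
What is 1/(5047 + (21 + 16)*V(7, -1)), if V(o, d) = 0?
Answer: 1/5047 ≈ 0.00019814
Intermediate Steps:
1/(5047 + (21 + 16)*V(7, -1)) = 1/(5047 + (21 + 16)*0) = 1/(5047 + 37*0) = 1/(5047 + 0) = 1/5047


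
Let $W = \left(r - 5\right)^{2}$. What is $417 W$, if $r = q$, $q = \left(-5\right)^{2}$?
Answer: $166800$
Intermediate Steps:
$q = 25$
$r = 25$
$W = 400$ ($W = \left(25 - 5\right)^{2} = 20^{2} = 400$)
$417 W = 417 \cdot 400 = 166800$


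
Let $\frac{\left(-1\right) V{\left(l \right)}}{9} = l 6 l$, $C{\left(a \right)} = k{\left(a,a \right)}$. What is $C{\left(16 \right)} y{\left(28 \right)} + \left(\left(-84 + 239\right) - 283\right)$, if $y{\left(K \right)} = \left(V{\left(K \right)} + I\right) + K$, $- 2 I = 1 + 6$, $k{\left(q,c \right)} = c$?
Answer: $-677112$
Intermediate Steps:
$I = - \frac{7}{2}$ ($I = - \frac{1 + 6}{2} = \left(- \frac{1}{2}\right) 7 = - \frac{7}{2} \approx -3.5$)
$C{\left(a \right)} = a$
$V{\left(l \right)} = - 54 l^{2}$ ($V{\left(l \right)} = - 9 l 6 l = - 9 \cdot 6 l l = - 9 \cdot 6 l^{2} = - 54 l^{2}$)
$y{\left(K \right)} = - \frac{7}{2} + K - 54 K^{2}$ ($y{\left(K \right)} = \left(- 54 K^{2} - \frac{7}{2}\right) + K = \left(- \frac{7}{2} - 54 K^{2}\right) + K = - \frac{7}{2} + K - 54 K^{2}$)
$C{\left(16 \right)} y{\left(28 \right)} + \left(\left(-84 + 239\right) - 283\right) = 16 \left(- \frac{7}{2} + 28 - 54 \cdot 28^{2}\right) + \left(\left(-84 + 239\right) - 283\right) = 16 \left(- \frac{7}{2} + 28 - 42336\right) + \left(155 - 283\right) = 16 \left(- \frac{7}{2} + 28 - 42336\right) - 128 = 16 \left(- \frac{84623}{2}\right) - 128 = -676984 - 128 = -677112$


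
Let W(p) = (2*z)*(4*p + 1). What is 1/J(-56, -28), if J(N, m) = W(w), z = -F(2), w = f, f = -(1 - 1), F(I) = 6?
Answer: -1/12 ≈ -0.083333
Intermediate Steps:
f = 0 (f = -1*0 = 0)
w = 0
z = -6 (z = -1*6 = -6)
W(p) = -12 - 48*p (W(p) = (2*(-6))*(4*p + 1) = -12*(1 + 4*p) = -12 - 48*p)
J(N, m) = -12 (J(N, m) = -12 - 48*0 = -12 + 0 = -12)
1/J(-56, -28) = 1/(-12) = -1/12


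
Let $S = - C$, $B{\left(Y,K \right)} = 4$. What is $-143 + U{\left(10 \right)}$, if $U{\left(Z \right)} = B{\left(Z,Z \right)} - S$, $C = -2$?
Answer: $-141$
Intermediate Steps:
$S = 2$ ($S = \left(-1\right) \left(-2\right) = 2$)
$U{\left(Z \right)} = 2$ ($U{\left(Z \right)} = 4 - 2 = 2$)
$-143 + U{\left(10 \right)} = -143 + 2 = -141$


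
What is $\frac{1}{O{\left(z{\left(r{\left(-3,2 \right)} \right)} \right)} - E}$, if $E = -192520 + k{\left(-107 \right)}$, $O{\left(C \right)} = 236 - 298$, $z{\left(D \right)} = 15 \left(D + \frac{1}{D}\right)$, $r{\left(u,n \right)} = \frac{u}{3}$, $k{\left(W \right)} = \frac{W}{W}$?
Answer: $\frac{1}{192457} \approx 5.196 \cdot 10^{-6}$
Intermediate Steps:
$k{\left(W \right)} = 1$
$r{\left(u,n \right)} = \frac{u}{3}$ ($r{\left(u,n \right)} = u \frac{1}{3} = \frac{u}{3}$)
$z{\left(D \right)} = 15 D + \frac{15}{D}$
$O{\left(C \right)} = -62$ ($O{\left(C \right)} = 236 - 298 = -62$)
$E = -192519$ ($E = -192520 + 1 = -192519$)
$\frac{1}{O{\left(z{\left(r{\left(-3,2 \right)} \right)} \right)} - E} = \frac{1}{-62 - -192519} = \frac{1}{-62 + 192519} = \frac{1}{192457}$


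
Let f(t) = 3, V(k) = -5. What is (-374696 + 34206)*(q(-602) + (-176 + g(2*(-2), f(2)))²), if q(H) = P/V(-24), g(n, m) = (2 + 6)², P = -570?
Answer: -4309922420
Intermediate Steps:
g(n, m) = 64 (g(n, m) = 8² = 64)
q(H) = 114 (q(H) = -570/(-5) = -570*(-⅕) = 114)
(-374696 + 34206)*(q(-602) + (-176 + g(2*(-2), f(2)))²) = (-374696 + 34206)*(114 + (-176 + 64)²) = -340490*(114 + (-112)²) = -340490*(114 + 12544) = -340490*12658 = -4309922420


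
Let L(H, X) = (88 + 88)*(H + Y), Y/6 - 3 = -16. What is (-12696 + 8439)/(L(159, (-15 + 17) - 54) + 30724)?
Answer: -4257/44980 ≈ -0.094642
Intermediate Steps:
Y = -78 (Y = 18 + 6*(-16) = 18 - 96 = -78)
L(H, X) = -13728 + 176*H (L(H, X) = (88 + 88)*(H - 78) = 176*(-78 + H) = -13728 + 176*H)
(-12696 + 8439)/(L(159, (-15 + 17) - 54) + 30724) = (-12696 + 8439)/((-13728 + 176*159) + 30724) = -4257/((-13728 + 27984) + 30724) = -4257/(14256 + 30724) = -4257/44980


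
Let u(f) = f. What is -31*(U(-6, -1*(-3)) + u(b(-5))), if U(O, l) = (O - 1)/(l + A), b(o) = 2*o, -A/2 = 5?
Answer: 279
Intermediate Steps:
A = -10 (A = -2*5 = -10)
U(O, l) = (-1 + O)/(-10 + l) (U(O, l) = (O - 1)/(l - 10) = (-1 + O)/(-10 + l))
-31*(U(-6, -1*(-3)) + u(b(-5))) = -31*((-1 - 6)/(-10 - 1*(-3)) + 2*(-5)) = -31*(-7/(-10 + 3) - 10) = -31*(-7/(-7) - 10) = -31*(-1/7*(-7) - 10) = -31*(1 - 10) = -31*(-9) = 279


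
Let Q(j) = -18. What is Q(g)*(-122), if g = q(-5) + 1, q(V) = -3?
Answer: 2196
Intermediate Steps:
g = -2 (g = -3 + 1 = -2)
Q(g)*(-122) = -18*(-122) = 2196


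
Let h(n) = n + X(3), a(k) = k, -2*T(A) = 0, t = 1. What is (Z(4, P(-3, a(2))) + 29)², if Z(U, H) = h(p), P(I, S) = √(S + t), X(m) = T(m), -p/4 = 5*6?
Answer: 8281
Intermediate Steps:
p = -120 (p = -20*6 = -4*30 = -120)
T(A) = 0 (T(A) = -½*0 = 0)
X(m) = 0
P(I, S) = √(1 + S) (P(I, S) = √(S + 1) = √(1 + S))
h(n) = n (h(n) = n + 0 = n)
Z(U, H) = -120
(Z(4, P(-3, a(2))) + 29)² = (-120 + 29)² = (-91)² = 8281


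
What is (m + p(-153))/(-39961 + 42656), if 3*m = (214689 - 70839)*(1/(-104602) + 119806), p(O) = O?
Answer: 300453426381672/140951195 ≈ 2.1316e+6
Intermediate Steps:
m = 300453434383725/52301 (m = ((214689 - 70839)*(1/(-104602) + 119806))/3 = (143850*(-1/104602 + 119806))/3 = (143850*(12531947211/104602))/3 = (⅓)*(901360303151175/52301) = 300453434383725/52301 ≈ 5.7447e+9)
(m + p(-153))/(-39961 + 42656) = (300453434383725/52301 - 153)/(-39961 + 42656) = (300453426381672/52301)/2695 = (300453426381672/52301)*(1/2695) = 300453426381672/140951195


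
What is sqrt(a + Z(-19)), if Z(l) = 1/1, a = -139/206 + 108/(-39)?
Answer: I*sqrt(17527510)/2678 ≈ 1.5633*I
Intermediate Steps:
a = -9223/2678 (a = -139*1/206 + 108*(-1/39) = -139/206 - 36/13 = -9223/2678 ≈ -3.4440)
Z(l) = 1
sqrt(a + Z(-19)) = sqrt(-9223/2678 + 1) = sqrt(-6545/2678) = I*sqrt(17527510)/2678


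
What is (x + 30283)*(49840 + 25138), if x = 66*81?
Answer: 2671391162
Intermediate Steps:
x = 5346
(x + 30283)*(49840 + 25138) = (5346 + 30283)*(49840 + 25138) = 35629*74978 = 2671391162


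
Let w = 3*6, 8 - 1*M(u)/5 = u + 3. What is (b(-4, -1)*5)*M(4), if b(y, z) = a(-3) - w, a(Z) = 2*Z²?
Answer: 0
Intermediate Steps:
M(u) = 25 - 5*u (M(u) = 40 - 5*(u + 3) = 40 - 5*(3 + u) = 40 + (-15 - 5*u) = 25 - 5*u)
w = 18
b(y, z) = 0 (b(y, z) = 2*(-3)² - 1*18 = 2*9 - 18 = 18 - 18 = 0)
(b(-4, -1)*5)*M(4) = (0*5)*(25 - 5*4) = 0*(25 - 20) = 0*5 = 0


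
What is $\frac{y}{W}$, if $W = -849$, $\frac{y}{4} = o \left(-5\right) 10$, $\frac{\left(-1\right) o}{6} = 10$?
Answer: $- \frac{4000}{283} \approx -14.134$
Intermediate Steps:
$o = -60$ ($o = \left(-6\right) 10 = -60$)
$y = 12000$ ($y = 4 \left(-60\right) \left(-5\right) 10 = 4 \cdot 300 \cdot 10 = 4 \cdot 3000 = 12000$)
$\frac{y}{W} = \frac{12000}{-849} = 12000 \left(- \frac{1}{849}\right) = - \frac{4000}{283}$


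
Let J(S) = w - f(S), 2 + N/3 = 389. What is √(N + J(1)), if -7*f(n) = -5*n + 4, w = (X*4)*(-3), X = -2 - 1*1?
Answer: √58646/7 ≈ 34.596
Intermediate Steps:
N = 1161 (N = -6 + 3*389 = -6 + 1167 = 1161)
X = -3 (X = -2 - 1 = -3)
w = 36 (w = -3*4*(-3) = -12*(-3) = 36)
f(n) = -4/7 + 5*n/7 (f(n) = -(-5*n + 4)/7 = -(4 - 5*n)/7 = -4/7 + 5*n/7)
J(S) = 256/7 - 5*S/7 (J(S) = 36 - (-4/7 + 5*S/7) = 36 + (4/7 - 5*S/7) = 256/7 - 5*S/7)
√(N + J(1)) = √(1161 + (256/7 - 5/7*1)) = √(1161 + (256/7 - 5/7)) = √(1161 + 251/7) = √(8378/7) = √58646/7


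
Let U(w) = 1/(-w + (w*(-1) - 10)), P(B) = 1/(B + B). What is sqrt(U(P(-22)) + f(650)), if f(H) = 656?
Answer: sqrt(31457598)/219 ≈ 25.611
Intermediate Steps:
P(B) = 1/(2*B)
U(w) = 1/(-10 - 2*w) (U(w) = 1/(-w + (-w - 10)) = 1/(-w + (-10 - w)) = 1/(-10 - 2*w))
sqrt(U(P(-22)) + f(650)) = sqrt(-1/(10 + 2*((1/2)/(-22))) + 656) = sqrt(-1/(10 + 2*((1/2)*(-1/22))) + 656) = sqrt(-1/(10 + 2*(-1/44)) + 656) = sqrt(-1/(10 - 1/22) + 656) = sqrt(-1/219/22 + 656) = sqrt(-1*22/219 + 656) = sqrt(-22/219 + 656) = sqrt(143642/219) = sqrt(31457598)/219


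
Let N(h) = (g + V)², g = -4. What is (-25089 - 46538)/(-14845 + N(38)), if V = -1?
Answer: 71627/14820 ≈ 4.8331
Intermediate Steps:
N(h) = 25 (N(h) = (-4 - 1)² = (-5)² = 25)
(-25089 - 46538)/(-14845 + N(38)) = (-25089 - 46538)/(-14845 + 25) = -71627/(-14820) = -71627*(-1/14820) = 71627/14820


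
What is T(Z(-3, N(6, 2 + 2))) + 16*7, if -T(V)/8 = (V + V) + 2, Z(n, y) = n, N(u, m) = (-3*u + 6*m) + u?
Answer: 144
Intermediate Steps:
N(u, m) = -2*u + 6*m
T(V) = -16 - 16*V (T(V) = -8*((V + V) + 2) = -8*(2*V + 2) = -8*(2 + 2*V) = -16 - 16*V)
T(Z(-3, N(6, 2 + 2))) + 16*7 = (-16 - 16*(-3)) + 16*7 = (-16 + 48) + 112 = 32 + 112 = 144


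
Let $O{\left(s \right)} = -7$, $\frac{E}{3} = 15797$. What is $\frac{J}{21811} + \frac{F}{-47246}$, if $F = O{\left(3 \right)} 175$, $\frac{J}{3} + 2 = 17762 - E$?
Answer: $- \frac{245477659}{60616618} \approx -4.0497$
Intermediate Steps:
$E = 47391$ ($E = 3 \cdot 15797 = 47391$)
$J = -88893$ ($J = -6 + 3 \left(17762 - 47391\right) = -6 + 3 \left(-29629\right) = -6 - 88887 = -88893$)
$F = -1225$ ($F = \left(-7\right) 175 = -1225$)
$\frac{J}{21811} + \frac{F}{-47246} = - \frac{88893}{21811} - \frac{1225}{-47246} = \left(-88893\right) \frac{1}{21811} - - \frac{1225}{47246} = - \frac{5229}{1283} + \frac{1225}{47246} = - \frac{245477659}{60616618}$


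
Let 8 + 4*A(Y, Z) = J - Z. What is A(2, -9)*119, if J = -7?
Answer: -357/2 ≈ -178.50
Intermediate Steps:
A(Y, Z) = -15/4 - Z/4 (A(Y, Z) = -2 + (-7 - Z)/4 = -2 + (-7/4 - Z/4) = -15/4 - Z/4)
A(2, -9)*119 = (-15/4 - 1/4*(-9))*119 = (-15/4 + 9/4)*119 = -3/2*119 = -357/2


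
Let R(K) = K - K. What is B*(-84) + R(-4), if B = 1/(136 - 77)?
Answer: -84/59 ≈ -1.4237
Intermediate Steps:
R(K) = 0
B = 1/59 ≈ 0.016949
B*(-84) + R(-4) = (1/59)*(-84) + 0 = -84/59 + 0 = -84/59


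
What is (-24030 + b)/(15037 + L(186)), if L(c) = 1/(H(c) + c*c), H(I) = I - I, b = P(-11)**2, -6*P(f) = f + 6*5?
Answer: -830994959/520220053 ≈ -1.5974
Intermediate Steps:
P(f) = -5 - f/6 (P(f) = -(f + 6*5)/6 = -(f + 30)/6 = -(30 + f)/6 = -5 - f/6)
b = 361/36 (b = (-5 - 1/6*(-11))**2 = (-5 + 11/6)**2 = (-19/6)**2 = 361/36 ≈ 10.028)
H(I) = 0
L(c) = c**(-2) (L(c) = 1/(0 + c*c) = 1/(0 + c**2) = 1/(c**2) = c**(-2))
(-24030 + b)/(15037 + L(186)) = (-24030 + 361/36)/(15037 + 186**(-2)) = -864719/(36*(15037 + 1/34596)) = -864719/(36*520220053/34596) = -864719/36*34596/520220053 = -830994959/520220053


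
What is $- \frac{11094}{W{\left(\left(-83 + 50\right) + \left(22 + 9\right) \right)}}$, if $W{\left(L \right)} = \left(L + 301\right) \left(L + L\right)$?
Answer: $\frac{5547}{598} \approx 9.2759$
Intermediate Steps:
$W{\left(L \right)} = 2 L \left(301 + L\right)$ ($W{\left(L \right)} = \left(301 + L\right) 2 L = 2 L \left(301 + L\right)$)
$- \frac{11094}{W{\left(\left(-83 + 50\right) + \left(22 + 9\right) \right)}} = - \frac{11094}{2 \left(\left(-83 + 50\right) + \left(22 + 9\right)\right) \left(301 + \left(\left(-83 + 50\right) + \left(22 + 9\right)\right)\right)} = - \frac{11094}{2 \left(-33 + 31\right) \left(301 + \left(-33 + 31\right)\right)} = - \frac{11094}{2 \left(-2\right) \left(301 - 2\right)} = - \frac{11094}{2 \left(-2\right) 299} = - \frac{11094}{-1196} = \left(-11094\right) \left(- \frac{1}{1196}\right) = \frac{5547}{598}$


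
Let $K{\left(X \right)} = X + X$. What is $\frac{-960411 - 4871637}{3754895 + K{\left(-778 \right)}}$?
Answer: $- \frac{1944016}{1251113} \approx -1.5538$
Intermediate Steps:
$K{\left(X \right)} = 2 X$
$\frac{-960411 - 4871637}{3754895 + K{\left(-778 \right)}} = \frac{-960411 - 4871637}{3754895 + 2 \left(-778\right)} = - \frac{5832048}{3754895 - 1556} = - \frac{5832048}{3753339} = \left(-5832048\right) \frac{1}{3753339} = - \frac{1944016}{1251113}$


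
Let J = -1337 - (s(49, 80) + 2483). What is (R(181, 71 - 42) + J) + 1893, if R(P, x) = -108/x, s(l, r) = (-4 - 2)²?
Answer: -57035/29 ≈ -1966.7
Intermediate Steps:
s(l, r) = 36 (s(l, r) = (-6)² = 36)
J = -3856 (J = -1337 - (36 + 2483) = -1337 - 1*2519 = -1337 - 2519 = -3856)
(R(181, 71 - 42) + J) + 1893 = (-108/(71 - 42) - 3856) + 1893 = (-108/29 - 3856) + 1893 = -111932/29 + 1893 = -57035/29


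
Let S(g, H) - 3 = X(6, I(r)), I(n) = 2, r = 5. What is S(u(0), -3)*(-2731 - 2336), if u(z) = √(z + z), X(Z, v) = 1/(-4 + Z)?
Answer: -35469/2 ≈ -17735.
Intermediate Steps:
u(z) = √2*√z (u(z) = √(2*z) = √2*√z)
S(g, H) = 7/2 (S(g, H) = 3 + 1/(-4 + 6) = 3 + 1/2 = 3 + ½ = 7/2)
S(u(0), -3)*(-2731 - 2336) = 7*(-2731 - 2336)/2 = (7/2)*(-5067) = -35469/2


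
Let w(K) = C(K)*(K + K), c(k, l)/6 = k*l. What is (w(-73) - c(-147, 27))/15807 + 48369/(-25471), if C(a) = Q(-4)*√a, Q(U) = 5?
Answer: -52667463/134206699 - 730*I*√73/15807 ≈ -0.39244 - 0.39458*I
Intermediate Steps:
c(k, l) = 6*k*l (c(k, l) = 6*(k*l) = 6*k*l)
C(a) = 5*√a
w(K) = 10*K^(3/2) (w(K) = (5*√K)*(K + K) = (5*√K)*(2*K) = 10*K^(3/2))
(w(-73) - c(-147, 27))/15807 + 48369/(-25471) = (10*(-73)^(3/2) - 6*(-147)*27)/15807 + 48369/(-25471) = (10*(-73*I*√73) - 1*(-23814))*(1/15807) + 48369*(-1/25471) = (-730*I*√73 + 23814)*(1/15807) - 48369/25471 = (23814 - 730*I*√73)*(1/15807) - 48369/25471 = (7938/5269 - 730*I*√73/15807) - 48369/25471 = -52667463/134206699 - 730*I*√73/15807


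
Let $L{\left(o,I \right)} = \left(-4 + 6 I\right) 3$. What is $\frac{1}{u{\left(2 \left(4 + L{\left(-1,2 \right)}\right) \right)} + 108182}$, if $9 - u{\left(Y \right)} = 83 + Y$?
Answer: $\frac{1}{108052} \approx 9.2548 \cdot 10^{-6}$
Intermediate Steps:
$L{\left(o,I \right)} = -12 + 18 I$
$u{\left(Y \right)} = -74 - Y$ ($u{\left(Y \right)} = 9 - \left(83 + Y\right) = -74 - Y$)
$\frac{1}{u{\left(2 \left(4 + L{\left(-1,2 \right)}\right) \right)} + 108182} = \frac{1}{\left(-74 - 2 \left(4 + \left(-12 + 18 \cdot 2\right)\right)\right) + 108182} = \frac{1}{\left(-74 - 2 \left(4 + \left(-12 + 36\right)\right)\right) + 108182} = \frac{1}{\left(-74 - 2 \left(4 + 24\right)\right) + 108182} = \frac{1}{\left(-74 - 2 \cdot 28\right) + 108182} = \frac{1}{\left(-74 - 56\right) + 108182} = \frac{1}{-130 + 108182} = \frac{1}{108052}$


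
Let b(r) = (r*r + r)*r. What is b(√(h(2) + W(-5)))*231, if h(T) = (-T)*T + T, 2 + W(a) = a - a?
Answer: -924 - 1848*I ≈ -924.0 - 1848.0*I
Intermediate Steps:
W(a) = -2 (W(a) = -2 + (a - a) = -2 + 0 = -2)
h(T) = T - T² (h(T) = -T² + T = T - T²)
b(r) = r*(r + r²) (b(r) = (r² + r)*r = (r + r²)*r = r*(r + r²))
b(√(h(2) + W(-5)))*231 = ((√(2*(1 - 1*2) - 2))²*(1 + √(2*(1 - 1*2) - 2)))*231 = ((√(2*(1 - 2) - 2))²*(1 + √(2*(1 - 2) - 2)))*231 = ((√(2*(-1) - 2))²*(1 + √(2*(-1) - 2)))*231 = ((√(-2 - 2))²*(1 + √(-2 - 2)))*231 = ((√(-4))²*(1 + √(-4)))*231 = ((2*I)²*(1 + 2*I))*231 = -4*(1 + 2*I)*231 = (-4 - 8*I)*231 = -924 - 1848*I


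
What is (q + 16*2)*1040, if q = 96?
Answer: 133120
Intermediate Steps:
(q + 16*2)*1040 = (96 + 16*2)*1040 = (96 + 32)*1040 = 128*1040 = 133120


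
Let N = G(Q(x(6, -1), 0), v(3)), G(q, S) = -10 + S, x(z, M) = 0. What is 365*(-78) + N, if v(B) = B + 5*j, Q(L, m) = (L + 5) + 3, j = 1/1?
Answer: -28472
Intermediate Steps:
j = 1
Q(L, m) = 8 + L (Q(L, m) = (5 + L) + 3 = 8 + L)
v(B) = 5 + B (v(B) = B + 5*1 = B + 5 = 5 + B)
N = -2 (N = -10 + (5 + 3) = -10 + 8 = -2)
365*(-78) + N = 365*(-78) - 2 = -28470 - 2 = -28472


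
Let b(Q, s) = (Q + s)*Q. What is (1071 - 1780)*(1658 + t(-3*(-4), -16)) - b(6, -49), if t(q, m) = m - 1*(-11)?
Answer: -1171719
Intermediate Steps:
t(q, m) = 11 + m (t(q, m) = m + 11 = 11 + m)
b(Q, s) = Q*(Q + s)
(1071 - 1780)*(1658 + t(-3*(-4), -16)) - b(6, -49) = (1071 - 1780)*(1658 + (11 - 16)) - 6*(6 - 49) = -709*(1658 - 5) - 6*(-43) = -709*1653 - 1*(-258) = -1171977 + 258 = -1171719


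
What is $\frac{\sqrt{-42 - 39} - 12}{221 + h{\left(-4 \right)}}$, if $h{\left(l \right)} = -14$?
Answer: $- \frac{4}{69} + \frac{i}{23} \approx -0.057971 + 0.043478 i$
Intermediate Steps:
$\frac{\sqrt{-42 - 39} - 12}{221 + h{\left(-4 \right)}} = \frac{\sqrt{-42 - 39} - 12}{221 - 14} = \frac{\sqrt{-81} - 12}{207} = \left(9 i - 12\right) \frac{1}{207} = \left(-12 + 9 i\right) \frac{1}{207} = - \frac{4}{69} + \frac{i}{23}$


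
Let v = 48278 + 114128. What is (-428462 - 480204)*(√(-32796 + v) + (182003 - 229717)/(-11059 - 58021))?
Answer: -985365671/1570 - 908666*√129610 ≈ -3.2776e+8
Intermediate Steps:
v = 162406
(-428462 - 480204)*(√(-32796 + v) + (182003 - 229717)/(-11059 - 58021)) = (-428462 - 480204)*(√(-32796 + 162406) + (182003 - 229717)/(-11059 - 58021)) = -908666*(√129610 - 47714/(-69080)) = -908666*(√129610 - 47714*(-1/69080)) = -908666*(√129610 + 23857/34540) = -908666*(23857/34540 + √129610) = -985365671/1570 - 908666*√129610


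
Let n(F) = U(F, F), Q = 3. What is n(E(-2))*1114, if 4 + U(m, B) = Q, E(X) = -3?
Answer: -1114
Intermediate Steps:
U(m, B) = -1 (U(m, B) = -4 + 3 = -1)
n(F) = -1
n(E(-2))*1114 = -1*1114 = -1114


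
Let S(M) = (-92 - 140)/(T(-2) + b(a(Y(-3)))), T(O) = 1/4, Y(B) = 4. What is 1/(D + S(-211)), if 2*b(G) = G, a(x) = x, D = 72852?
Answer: 9/654740 ≈ 1.3746e-5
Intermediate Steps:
b(G) = G/2
T(O) = ¼
S(M) = -928/9 (S(M) = (-92 - 140)/(¼ + (½)*4) = -232/(¼ + 2) = -232/9/4 = -232*4/9 = -928/9)
1/(D + S(-211)) = 1/(72852 - 928/9) = 1/(654740/9) = 9/654740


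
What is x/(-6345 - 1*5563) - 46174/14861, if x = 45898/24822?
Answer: -974915026543/313758569124 ≈ -3.1072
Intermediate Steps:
x = 22949/12411 (x = 45898*(1/24822) = 22949/12411 ≈ 1.8491)
x/(-6345 - 1*5563) - 46174/14861 = 22949/(12411*(-6345 - 1*5563)) - 46174/14861 = 22949/(12411*(-6345 - 5563)) - 46174*1/14861 = (22949/12411)/(-11908) - 46174/14861 = (22949/12411)*(-1/11908) - 46174/14861 = -22949/147790188 - 46174/14861 = -974915026543/313758569124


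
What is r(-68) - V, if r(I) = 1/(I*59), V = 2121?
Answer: -8509453/4012 ≈ -2121.0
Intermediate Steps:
r(I) = 1/(59*I) (r(I) = (1/59)/I = 1/(59*I))
r(-68) - V = (1/59)/(-68) - 1*2121 = (1/59)*(-1/68) - 2121 = -1/4012 - 2121 = -8509453/4012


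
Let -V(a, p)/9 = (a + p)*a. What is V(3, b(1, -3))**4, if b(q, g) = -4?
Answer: 531441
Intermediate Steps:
V(a, p) = -9*a*(a + p) (V(a, p) = -9*(a + p)*a = -9*a*(a + p))
V(3, b(1, -3))**4 = (-9*3*(3 - 4))**4 = (-9*3*(-1))**4 = 27**4 = 531441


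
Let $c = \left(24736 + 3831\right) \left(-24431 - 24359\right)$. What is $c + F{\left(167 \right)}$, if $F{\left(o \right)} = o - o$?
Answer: $-1393783930$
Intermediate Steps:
$F{\left(o \right)} = 0$
$c = -1393783930$ ($c = 28567 \left(-48790\right) = -1393783930$)
$c + F{\left(167 \right)} = -1393783930 + 0 = -1393783930$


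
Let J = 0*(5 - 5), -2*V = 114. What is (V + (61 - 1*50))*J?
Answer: 0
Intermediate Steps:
V = -57 (V = -½*114 = -57)
J = 0 (J = 0*0 = 0)
(V + (61 - 1*50))*J = (-57 + (61 - 1*50))*0 = (-57 + (61 - 50))*0 = (-57 + 11)*0 = -46*0 = 0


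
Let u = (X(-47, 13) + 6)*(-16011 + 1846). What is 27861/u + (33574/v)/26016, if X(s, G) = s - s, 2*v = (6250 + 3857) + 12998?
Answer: -139512760633/425728848360 ≈ -0.32770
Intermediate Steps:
v = 23105/2 (v = ((6250 + 3857) + 12998)/2 = (10107 + 12998)/2 = (½)*23105 = 23105/2 ≈ 11553.)
X(s, G) = 0
u = -84990 (u = (0 + 6)*(-16011 + 1846) = 6*(-14165) = -84990)
27861/u + (33574/v)/26016 = 27861/(-84990) + (33574/(23105/2))/26016 = 27861*(-1/84990) + (33574*(2/23105))*(1/26016) = -9287/28330 + (67148/23105)*(1/26016) = -9287/28330 + 16787/150274920 = -139512760633/425728848360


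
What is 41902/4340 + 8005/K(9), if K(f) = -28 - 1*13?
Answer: -2358837/12710 ≈ -185.59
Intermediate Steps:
K(f) = -41 (K(f) = -28 - 13 = -41)
41902/4340 + 8005/K(9) = 41902/4340 + 8005/(-41) = 41902*(1/4340) + 8005*(-1/41) = 2993/310 - 8005/41 = -2358837/12710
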